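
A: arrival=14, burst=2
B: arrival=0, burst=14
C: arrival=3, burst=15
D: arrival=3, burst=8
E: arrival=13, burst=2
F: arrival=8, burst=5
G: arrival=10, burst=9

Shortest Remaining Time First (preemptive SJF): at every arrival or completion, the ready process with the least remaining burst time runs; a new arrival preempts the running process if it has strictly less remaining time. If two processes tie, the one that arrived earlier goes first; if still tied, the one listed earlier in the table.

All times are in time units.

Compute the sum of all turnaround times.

Schedule: | B 0-3 | D 3-11 | F 11-13 | E 13-15 | A 15-17 | F 17-20 | G 20-29 | B 29-40 | C 40-55 |
Completion: A=17  B=40  C=55  D=11  E=15  F=20  G=29
Turnaround (C−A): A=3  B=40  C=52  D=8  E=2  F=12  G=19
Turnaround = completion − arrival: A=3, B=40, C=52, D=8, E=2, F=12, G=19
Total turnaround = 3 + 40 + 52 + 8 + 2 + 12 + 19 = 136

136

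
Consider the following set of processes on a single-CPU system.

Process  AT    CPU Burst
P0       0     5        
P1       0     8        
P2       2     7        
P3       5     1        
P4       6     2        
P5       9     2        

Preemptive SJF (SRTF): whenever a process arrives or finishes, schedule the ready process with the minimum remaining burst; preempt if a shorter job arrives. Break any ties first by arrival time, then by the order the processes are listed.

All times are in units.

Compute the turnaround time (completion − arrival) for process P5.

Timeline: | P0 0-5 | P3 5-6 | P4 6-8 | P2 8-9 | P5 9-11 | P2 11-17 | P1 17-25 |
Completion: P0=5  P1=25  P2=17  P3=6  P4=8  P5=11
Turnaround (C−A): P0=5  P1=25  P2=15  P3=1  P4=2  P5=2
Turnaround(P5) = completion − arrival = 11 − 9 = 2

2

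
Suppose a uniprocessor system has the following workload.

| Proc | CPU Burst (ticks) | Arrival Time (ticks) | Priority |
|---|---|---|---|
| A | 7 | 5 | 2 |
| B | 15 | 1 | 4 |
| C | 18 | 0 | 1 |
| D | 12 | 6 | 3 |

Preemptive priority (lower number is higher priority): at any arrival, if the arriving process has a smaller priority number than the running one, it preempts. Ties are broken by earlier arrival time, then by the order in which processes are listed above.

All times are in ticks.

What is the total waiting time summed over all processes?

Timeline: | C 0-18 | A 18-25 | D 25-37 | B 37-52 |
Completion: A=25  B=52  C=18  D=37
Waiting = turnaround − burst: A=13, B=36, C=0, D=19
Total waiting = 13 + 36 + 0 + 19 = 68

68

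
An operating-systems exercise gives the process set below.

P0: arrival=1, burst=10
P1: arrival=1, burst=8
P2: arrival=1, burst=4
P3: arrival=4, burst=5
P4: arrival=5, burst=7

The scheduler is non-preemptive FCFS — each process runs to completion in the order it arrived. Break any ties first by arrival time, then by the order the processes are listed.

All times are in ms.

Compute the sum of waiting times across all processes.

Schedule: | idle 0-1 | P0 1-11 | P1 11-19 | P2 19-23 | P3 23-28 | P4 28-35 |
Completion: P0=11  P1=19  P2=23  P3=28  P4=35
Turnaround (C−A): P0=10  P1=18  P2=22  P3=24  P4=30
Waiting = turnaround − burst: P0=0, P1=10, P2=18, P3=19, P4=23
Total waiting = 0 + 10 + 18 + 19 + 23 = 70

70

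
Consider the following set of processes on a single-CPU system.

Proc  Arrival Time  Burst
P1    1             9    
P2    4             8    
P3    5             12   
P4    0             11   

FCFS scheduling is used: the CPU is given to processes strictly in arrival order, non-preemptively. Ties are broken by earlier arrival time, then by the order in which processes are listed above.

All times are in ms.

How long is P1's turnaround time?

Schedule: | P4 0-11 | P1 11-20 | P2 20-28 | P3 28-40 |
Completion: P1=20  P2=28  P3=40  P4=11
Turnaround(P1) = completion − arrival = 20 − 1 = 19

19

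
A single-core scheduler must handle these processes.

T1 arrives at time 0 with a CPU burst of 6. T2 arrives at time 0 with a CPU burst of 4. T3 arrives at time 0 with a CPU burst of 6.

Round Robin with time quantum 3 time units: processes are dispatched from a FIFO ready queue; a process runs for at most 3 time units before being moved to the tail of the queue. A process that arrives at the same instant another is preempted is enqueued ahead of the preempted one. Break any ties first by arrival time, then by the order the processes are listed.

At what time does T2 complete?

Timeline: | T1 0-3 | T2 3-6 | T3 6-9 | T1 9-12 | T2 12-13 | T3 13-16 |
Completion: T1=12  T2=13  T3=16
Turnaround (C−A): T1=12  T2=13  T3=16

13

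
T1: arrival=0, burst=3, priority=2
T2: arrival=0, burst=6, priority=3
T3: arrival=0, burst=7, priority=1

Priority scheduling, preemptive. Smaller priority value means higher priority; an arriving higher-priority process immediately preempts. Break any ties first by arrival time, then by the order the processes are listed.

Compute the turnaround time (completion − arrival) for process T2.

Timeline: | T3 0-7 | T1 7-10 | T2 10-16 |
Completion: T1=10  T2=16  T3=7
Turnaround (C−A): T1=10  T2=16  T3=7
Turnaround(T2) = completion − arrival = 16 − 0 = 16

16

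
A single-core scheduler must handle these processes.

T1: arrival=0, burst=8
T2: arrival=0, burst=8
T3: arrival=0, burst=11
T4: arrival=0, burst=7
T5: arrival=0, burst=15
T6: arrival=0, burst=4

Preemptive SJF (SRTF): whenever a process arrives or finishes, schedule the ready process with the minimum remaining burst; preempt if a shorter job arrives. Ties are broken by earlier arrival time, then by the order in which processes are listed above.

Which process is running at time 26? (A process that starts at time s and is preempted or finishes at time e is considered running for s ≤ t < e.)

T2

Gantt: | T6 0-4 | T4 4-11 | T1 11-19 | T2 19-27 | T3 27-38 | T5 38-53 |
Completion: T1=19  T2=27  T3=38  T4=11  T5=53  T6=4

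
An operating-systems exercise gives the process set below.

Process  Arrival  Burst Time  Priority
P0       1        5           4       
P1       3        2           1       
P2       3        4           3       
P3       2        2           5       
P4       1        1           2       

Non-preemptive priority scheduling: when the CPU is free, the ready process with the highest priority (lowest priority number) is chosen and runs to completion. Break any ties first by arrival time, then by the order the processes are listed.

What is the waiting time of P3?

Schedule: | idle 0-1 | P4 1-2 | P0 2-7 | P1 7-9 | P2 9-13 | P3 13-15 |
Completion: P0=7  P1=9  P2=13  P3=15  P4=2
Waiting(P3) = turnaround − burst = 13 − 2 = 11

11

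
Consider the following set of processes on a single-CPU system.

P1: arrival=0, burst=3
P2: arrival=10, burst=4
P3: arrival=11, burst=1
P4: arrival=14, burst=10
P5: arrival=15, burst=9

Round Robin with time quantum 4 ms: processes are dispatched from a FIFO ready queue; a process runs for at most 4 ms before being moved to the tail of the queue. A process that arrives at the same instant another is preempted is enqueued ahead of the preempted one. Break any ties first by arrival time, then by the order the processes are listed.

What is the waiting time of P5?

Timeline: | P1 0-3 | idle 3-10 | P2 10-14 | P3 14-15 | P4 15-19 | P5 19-23 | P4 23-27 | P5 27-31 | P4 31-33 | P5 33-34 |
Completion: P1=3  P2=14  P3=15  P4=33  P5=34
Turnaround (C−A): P1=3  P2=4  P3=4  P4=19  P5=19
Waiting(P5) = turnaround − burst = 19 − 9 = 10

10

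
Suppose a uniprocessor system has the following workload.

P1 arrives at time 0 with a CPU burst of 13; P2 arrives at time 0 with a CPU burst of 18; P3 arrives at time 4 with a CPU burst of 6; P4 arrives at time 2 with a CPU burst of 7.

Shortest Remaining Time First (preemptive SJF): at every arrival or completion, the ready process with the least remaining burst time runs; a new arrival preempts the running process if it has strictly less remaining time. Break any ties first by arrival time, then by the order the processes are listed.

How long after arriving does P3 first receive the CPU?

5

Timeline: | P1 0-2 | P4 2-9 | P3 9-15 | P1 15-26 | P2 26-44 |
Completion: P1=26  P2=44  P3=15  P4=9
Response(P3) = first start − arrival = 9 − 4 = 5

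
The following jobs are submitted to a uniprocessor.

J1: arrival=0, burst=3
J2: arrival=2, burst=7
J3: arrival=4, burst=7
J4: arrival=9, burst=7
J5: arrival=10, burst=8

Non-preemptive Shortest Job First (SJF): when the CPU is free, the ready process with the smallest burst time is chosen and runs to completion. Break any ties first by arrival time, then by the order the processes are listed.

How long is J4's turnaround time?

Schedule: | J1 0-3 | J2 3-10 | J3 10-17 | J4 17-24 | J5 24-32 |
Completion: J1=3  J2=10  J3=17  J4=24  J5=32
Turnaround (C−A): J1=3  J2=8  J3=13  J4=15  J5=22
Turnaround(J4) = completion − arrival = 24 − 9 = 15

15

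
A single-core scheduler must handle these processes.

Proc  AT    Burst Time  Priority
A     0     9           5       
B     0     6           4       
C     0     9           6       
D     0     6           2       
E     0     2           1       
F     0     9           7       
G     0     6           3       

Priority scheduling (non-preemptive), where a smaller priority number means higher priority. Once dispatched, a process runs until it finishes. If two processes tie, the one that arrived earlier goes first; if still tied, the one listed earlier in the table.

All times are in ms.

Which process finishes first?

E

Gantt: | E 0-2 | D 2-8 | G 8-14 | B 14-20 | A 20-29 | C 29-38 | F 38-47 |
Completion: A=29  B=20  C=38  D=8  E=2  F=47  G=14
Finish order: E → D → G → B → A → C → F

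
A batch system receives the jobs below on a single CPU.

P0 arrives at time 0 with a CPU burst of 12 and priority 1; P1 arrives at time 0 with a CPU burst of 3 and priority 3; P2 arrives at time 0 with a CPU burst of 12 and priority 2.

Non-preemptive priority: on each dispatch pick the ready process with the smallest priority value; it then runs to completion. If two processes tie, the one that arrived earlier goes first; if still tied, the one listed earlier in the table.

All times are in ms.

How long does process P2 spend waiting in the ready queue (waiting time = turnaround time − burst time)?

Timeline: | P0 0-12 | P2 12-24 | P1 24-27 |
Completion: P0=12  P1=27  P2=24
Turnaround (C−A): P0=12  P1=27  P2=24
Waiting(P2) = turnaround − burst = 24 − 12 = 12

12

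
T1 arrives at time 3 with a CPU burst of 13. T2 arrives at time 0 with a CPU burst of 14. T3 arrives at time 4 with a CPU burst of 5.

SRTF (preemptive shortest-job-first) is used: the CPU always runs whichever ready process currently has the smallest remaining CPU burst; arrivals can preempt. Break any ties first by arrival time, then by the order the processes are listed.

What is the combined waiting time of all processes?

21

Timeline: | T2 0-4 | T3 4-9 | T2 9-19 | T1 19-32 |
Completion: T1=32  T2=19  T3=9
Waiting = turnaround − burst: T1=16, T2=5, T3=0
Total waiting = 16 + 5 + 0 = 21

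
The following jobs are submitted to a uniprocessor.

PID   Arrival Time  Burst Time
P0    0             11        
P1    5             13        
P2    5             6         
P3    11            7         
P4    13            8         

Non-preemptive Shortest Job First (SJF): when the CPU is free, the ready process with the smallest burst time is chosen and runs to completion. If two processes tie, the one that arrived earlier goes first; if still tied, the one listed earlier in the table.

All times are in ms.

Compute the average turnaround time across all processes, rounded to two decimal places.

Gantt: | P0 0-11 | P2 11-17 | P3 17-24 | P4 24-32 | P1 32-45 |
Completion: P0=11  P1=45  P2=17  P3=24  P4=32
Turnaround (C−A): P0=11  P1=40  P2=12  P3=13  P4=19
Turnaround times: P0=11, P1=40, P2=12, P3=13, P4=19
Average turnaround = (11+40+12+13+19) / 5 = 95/5 = 19.00

19.00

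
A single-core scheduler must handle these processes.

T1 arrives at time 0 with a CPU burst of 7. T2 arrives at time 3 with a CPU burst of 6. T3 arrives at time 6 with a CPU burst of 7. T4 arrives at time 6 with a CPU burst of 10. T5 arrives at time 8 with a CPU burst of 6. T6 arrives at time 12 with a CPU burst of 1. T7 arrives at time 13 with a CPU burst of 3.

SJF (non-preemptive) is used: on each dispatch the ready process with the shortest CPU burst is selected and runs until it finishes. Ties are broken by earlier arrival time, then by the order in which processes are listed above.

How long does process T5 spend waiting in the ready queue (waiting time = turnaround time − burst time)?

9

Schedule: | T1 0-7 | T2 7-13 | T6 13-14 | T7 14-17 | T5 17-23 | T3 23-30 | T4 30-40 |
Completion: T1=7  T2=13  T3=30  T4=40  T5=23  T6=14  T7=17
Turnaround (C−A): T1=7  T2=10  T3=24  T4=34  T5=15  T6=2  T7=4
Waiting(T5) = turnaround − burst = 15 − 6 = 9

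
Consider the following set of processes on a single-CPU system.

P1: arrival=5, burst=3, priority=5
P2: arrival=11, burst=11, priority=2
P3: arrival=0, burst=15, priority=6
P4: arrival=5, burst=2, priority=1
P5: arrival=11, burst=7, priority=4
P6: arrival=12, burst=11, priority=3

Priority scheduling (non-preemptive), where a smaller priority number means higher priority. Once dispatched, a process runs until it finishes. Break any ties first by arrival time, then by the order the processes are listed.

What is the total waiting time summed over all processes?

Schedule: | P3 0-15 | P4 15-17 | P2 17-28 | P6 28-39 | P5 39-46 | P1 46-49 |
Completion: P1=49  P2=28  P3=15  P4=17  P5=46  P6=39
Waiting = turnaround − burst: P1=41, P2=6, P3=0, P4=10, P5=28, P6=16
Total waiting = 41 + 6 + 0 + 10 + 28 + 16 = 101

101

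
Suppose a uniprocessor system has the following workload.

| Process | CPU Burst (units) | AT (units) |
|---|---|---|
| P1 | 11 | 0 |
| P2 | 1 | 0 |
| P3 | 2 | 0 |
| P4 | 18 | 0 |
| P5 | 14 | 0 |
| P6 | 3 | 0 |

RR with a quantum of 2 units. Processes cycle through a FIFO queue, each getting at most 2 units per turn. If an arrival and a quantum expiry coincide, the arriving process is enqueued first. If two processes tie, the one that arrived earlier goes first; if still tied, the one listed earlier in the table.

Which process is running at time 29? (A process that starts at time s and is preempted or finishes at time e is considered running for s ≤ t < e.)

P5

Schedule: | P1 0-2 | P2 2-3 | P3 3-5 | P4 5-7 | P5 7-9 | P6 9-11 | P1 11-13 | P4 13-15 | P5 15-17 | P6 17-18 | P1 18-20 | P4 20-22 | P5 22-24 | P1 24-26 | P4 26-28 | P5 28-30 | P1 30-32 | P4 32-34 | P5 34-36 | P1 36-37 | P4 37-39 | P5 39-41 | P4 41-43 | P5 43-45 | P4 45-49 |
Completion: P1=37  P2=3  P3=5  P4=49  P5=45  P6=18
Turnaround (C−A): P1=37  P2=3  P3=5  P4=49  P5=45  P6=18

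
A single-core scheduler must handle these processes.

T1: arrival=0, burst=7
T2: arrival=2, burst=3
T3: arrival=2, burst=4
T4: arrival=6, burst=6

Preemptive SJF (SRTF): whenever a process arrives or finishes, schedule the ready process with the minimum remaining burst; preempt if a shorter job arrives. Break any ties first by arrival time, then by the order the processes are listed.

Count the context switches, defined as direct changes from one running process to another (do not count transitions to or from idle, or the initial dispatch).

4

Gantt: | T1 0-2 | T2 2-5 | T3 5-9 | T1 9-14 | T4 14-20 |
Completion: T1=14  T2=5  T3=9  T4=20
Turnaround (C−A): T1=14  T2=3  T3=7  T4=14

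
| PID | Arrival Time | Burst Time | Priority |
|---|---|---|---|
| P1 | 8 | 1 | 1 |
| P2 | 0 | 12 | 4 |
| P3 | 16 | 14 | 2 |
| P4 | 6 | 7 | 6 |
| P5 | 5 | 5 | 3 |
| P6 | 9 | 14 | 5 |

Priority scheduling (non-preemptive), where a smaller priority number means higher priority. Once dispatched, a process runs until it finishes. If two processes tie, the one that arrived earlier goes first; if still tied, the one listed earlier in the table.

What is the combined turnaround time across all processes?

Gantt: | P2 0-12 | P1 12-13 | P5 13-18 | P3 18-32 | P6 32-46 | P4 46-53 |
Completion: P1=13  P2=12  P3=32  P4=53  P5=18  P6=46
Turnaround = completion − arrival: P1=5, P2=12, P3=16, P4=47, P5=13, P6=37
Total turnaround = 5 + 12 + 16 + 47 + 13 + 37 = 130

130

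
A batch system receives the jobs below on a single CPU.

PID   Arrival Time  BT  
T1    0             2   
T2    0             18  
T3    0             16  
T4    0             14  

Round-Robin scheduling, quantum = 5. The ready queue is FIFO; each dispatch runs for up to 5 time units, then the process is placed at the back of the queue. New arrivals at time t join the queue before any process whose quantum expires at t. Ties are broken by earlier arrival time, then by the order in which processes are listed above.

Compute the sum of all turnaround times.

Schedule: | T1 0-2 | T2 2-7 | T3 7-12 | T4 12-17 | T2 17-22 | T3 22-27 | T4 27-32 | T2 32-37 | T3 37-42 | T4 42-46 | T2 46-49 | T3 49-50 |
Completion: T1=2  T2=49  T3=50  T4=46
Turnaround (C−A): T1=2  T2=49  T3=50  T4=46
Turnaround = completion − arrival: T1=2, T2=49, T3=50, T4=46
Total turnaround = 2 + 49 + 50 + 46 = 147

147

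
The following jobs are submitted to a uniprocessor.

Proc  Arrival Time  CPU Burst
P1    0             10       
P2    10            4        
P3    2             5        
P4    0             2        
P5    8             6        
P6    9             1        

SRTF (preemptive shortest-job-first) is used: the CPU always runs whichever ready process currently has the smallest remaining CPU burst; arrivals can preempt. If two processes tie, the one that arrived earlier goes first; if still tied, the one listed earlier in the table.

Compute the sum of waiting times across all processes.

Schedule: | P4 0-2 | P3 2-7 | P1 7-8 | P5 8-9 | P6 9-10 | P2 10-14 | P5 14-19 | P1 19-28 |
Completion: P1=28  P2=14  P3=7  P4=2  P5=19  P6=10
Turnaround (C−A): P1=28  P2=4  P3=5  P4=2  P5=11  P6=1
Waiting = turnaround − burst: P1=18, P2=0, P3=0, P4=0, P5=5, P6=0
Total waiting = 18 + 0 + 0 + 0 + 5 + 0 = 23

23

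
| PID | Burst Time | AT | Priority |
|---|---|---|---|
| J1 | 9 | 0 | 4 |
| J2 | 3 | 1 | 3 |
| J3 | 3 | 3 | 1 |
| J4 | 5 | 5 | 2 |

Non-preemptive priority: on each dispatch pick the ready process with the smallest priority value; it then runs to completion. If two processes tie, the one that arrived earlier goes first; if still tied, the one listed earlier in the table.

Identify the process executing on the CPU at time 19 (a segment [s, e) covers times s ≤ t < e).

J2

Gantt: | J1 0-9 | J3 9-12 | J4 12-17 | J2 17-20 |
Completion: J1=9  J2=20  J3=12  J4=17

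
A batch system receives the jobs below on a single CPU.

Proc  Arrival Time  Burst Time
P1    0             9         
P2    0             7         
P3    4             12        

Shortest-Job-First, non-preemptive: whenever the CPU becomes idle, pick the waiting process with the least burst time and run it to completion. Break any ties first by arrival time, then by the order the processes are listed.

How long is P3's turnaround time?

24

Schedule: | P2 0-7 | P1 7-16 | P3 16-28 |
Completion: P1=16  P2=7  P3=28
Turnaround(P3) = completion − arrival = 28 − 4 = 24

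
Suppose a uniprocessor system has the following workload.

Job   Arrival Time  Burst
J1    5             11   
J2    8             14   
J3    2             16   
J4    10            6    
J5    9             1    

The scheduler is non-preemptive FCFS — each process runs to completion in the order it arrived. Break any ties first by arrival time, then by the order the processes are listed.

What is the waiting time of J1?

Schedule: | idle 0-2 | J3 2-18 | J1 18-29 | J2 29-43 | J5 43-44 | J4 44-50 |
Completion: J1=29  J2=43  J3=18  J4=50  J5=44
Waiting(J1) = turnaround − burst = 24 − 11 = 13

13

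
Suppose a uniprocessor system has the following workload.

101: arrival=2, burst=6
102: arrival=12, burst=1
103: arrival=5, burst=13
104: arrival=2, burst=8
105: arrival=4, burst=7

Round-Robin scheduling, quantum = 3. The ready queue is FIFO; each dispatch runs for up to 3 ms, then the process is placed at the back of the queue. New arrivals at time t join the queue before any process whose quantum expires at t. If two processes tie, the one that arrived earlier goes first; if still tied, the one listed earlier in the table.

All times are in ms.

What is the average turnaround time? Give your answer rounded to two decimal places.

Gantt: | idle 0-2 | 101 2-5 | 104 5-8 | 105 8-11 | 103 11-14 | 101 14-17 | 104 17-20 | 105 20-23 | 102 23-24 | 103 24-27 | 104 27-29 | 105 29-30 | 103 30-37 |
Completion: 101=17  102=24  103=37  104=29  105=30
Turnaround (C−A): 101=15  102=12  103=32  104=27  105=26
Turnaround times: 101=15, 102=12, 103=32, 104=27, 105=26
Average turnaround = (15+12+32+27+26) / 5 = 112/5 = 22.40

22.40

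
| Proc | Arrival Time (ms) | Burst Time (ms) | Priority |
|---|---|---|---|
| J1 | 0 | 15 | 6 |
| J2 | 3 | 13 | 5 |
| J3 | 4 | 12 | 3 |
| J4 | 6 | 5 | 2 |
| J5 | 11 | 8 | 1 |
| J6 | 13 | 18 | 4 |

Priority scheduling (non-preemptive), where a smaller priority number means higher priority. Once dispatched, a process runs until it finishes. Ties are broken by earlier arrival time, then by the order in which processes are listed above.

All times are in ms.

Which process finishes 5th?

Timeline: | J1 0-15 | J5 15-23 | J4 23-28 | J3 28-40 | J6 40-58 | J2 58-71 |
Completion: J1=15  J2=71  J3=40  J4=28  J5=23  J6=58
Finish order: J1 → J5 → J4 → J3 → J6 → J2

J6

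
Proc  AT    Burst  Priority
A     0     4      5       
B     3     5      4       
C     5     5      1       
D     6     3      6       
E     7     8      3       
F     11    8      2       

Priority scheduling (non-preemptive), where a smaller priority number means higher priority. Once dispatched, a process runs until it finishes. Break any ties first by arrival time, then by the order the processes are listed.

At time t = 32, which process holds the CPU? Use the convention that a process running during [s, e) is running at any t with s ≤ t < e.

D

Timeline: | A 0-4 | B 4-9 | C 9-14 | F 14-22 | E 22-30 | D 30-33 |
Completion: A=4  B=9  C=14  D=33  E=30  F=22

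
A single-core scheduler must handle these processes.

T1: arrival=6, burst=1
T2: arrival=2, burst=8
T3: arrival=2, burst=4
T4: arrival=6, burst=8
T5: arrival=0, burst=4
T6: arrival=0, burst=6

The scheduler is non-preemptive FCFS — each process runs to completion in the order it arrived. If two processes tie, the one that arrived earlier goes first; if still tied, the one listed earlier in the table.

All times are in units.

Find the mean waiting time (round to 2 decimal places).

Timeline: | T5 0-4 | T6 4-10 | T2 10-18 | T3 18-22 | T1 22-23 | T4 23-31 |
Completion: T1=23  T2=18  T3=22  T4=31  T5=4  T6=10
Turnaround (C−A): T1=17  T2=16  T3=20  T4=25  T5=4  T6=10
Waiting times: T1=16, T2=8, T3=16, T4=17, T5=0, T6=4
Average waiting = (16+8+16+17+0+4) / 6 = 61/6 = 10.17

10.17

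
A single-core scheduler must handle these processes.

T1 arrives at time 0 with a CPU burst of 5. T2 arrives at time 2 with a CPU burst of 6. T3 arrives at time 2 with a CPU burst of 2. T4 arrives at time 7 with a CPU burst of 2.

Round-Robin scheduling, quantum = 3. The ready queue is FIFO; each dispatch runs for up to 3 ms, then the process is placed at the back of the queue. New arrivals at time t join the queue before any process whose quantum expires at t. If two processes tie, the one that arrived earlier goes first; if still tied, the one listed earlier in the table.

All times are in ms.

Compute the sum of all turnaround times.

Timeline: | T1 0-3 | T2 3-6 | T3 6-8 | T1 8-10 | T2 10-13 | T4 13-15 |
Completion: T1=10  T2=13  T3=8  T4=15
Turnaround (C−A): T1=10  T2=11  T3=6  T4=8
Turnaround = completion − arrival: T1=10, T2=11, T3=6, T4=8
Total turnaround = 10 + 11 + 6 + 8 = 35

35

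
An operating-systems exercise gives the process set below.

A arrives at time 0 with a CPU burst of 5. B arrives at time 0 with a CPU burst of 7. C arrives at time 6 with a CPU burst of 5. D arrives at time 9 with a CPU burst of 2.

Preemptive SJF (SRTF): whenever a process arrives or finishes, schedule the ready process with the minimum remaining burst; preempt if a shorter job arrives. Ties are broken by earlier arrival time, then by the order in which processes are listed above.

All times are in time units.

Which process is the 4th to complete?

B

Timeline: | A 0-5 | B 5-6 | C 6-11 | D 11-13 | B 13-19 |
Completion: A=5  B=19  C=11  D=13
Finish order: A → C → D → B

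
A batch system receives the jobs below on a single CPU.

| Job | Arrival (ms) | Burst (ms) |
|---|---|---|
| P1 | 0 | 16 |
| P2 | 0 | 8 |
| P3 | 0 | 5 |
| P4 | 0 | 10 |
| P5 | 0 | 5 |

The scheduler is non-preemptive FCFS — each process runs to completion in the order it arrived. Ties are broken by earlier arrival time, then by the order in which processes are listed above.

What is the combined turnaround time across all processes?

Timeline: | P1 0-16 | P2 16-24 | P3 24-29 | P4 29-39 | P5 39-44 |
Completion: P1=16  P2=24  P3=29  P4=39  P5=44
Turnaround = completion − arrival: P1=16, P2=24, P3=29, P4=39, P5=44
Total turnaround = 16 + 24 + 29 + 39 + 44 = 152

152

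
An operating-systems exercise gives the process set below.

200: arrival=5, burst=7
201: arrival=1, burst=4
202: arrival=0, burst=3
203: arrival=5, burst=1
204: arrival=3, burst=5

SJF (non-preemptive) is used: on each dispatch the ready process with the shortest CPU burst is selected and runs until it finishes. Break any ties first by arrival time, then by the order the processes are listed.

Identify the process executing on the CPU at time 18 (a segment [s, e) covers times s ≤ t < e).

200

Gantt: | 202 0-3 | 201 3-7 | 203 7-8 | 204 8-13 | 200 13-20 |
Completion: 200=20  201=7  202=3  203=8  204=13
Turnaround (C−A): 200=15  201=6  202=3  203=3  204=10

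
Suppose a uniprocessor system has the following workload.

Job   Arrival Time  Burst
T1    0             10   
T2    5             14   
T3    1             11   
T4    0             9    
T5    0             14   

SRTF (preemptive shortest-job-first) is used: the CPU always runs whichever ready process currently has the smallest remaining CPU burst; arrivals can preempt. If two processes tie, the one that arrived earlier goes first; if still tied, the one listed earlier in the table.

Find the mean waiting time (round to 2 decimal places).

Schedule: | T4 0-9 | T1 9-19 | T3 19-30 | T5 30-44 | T2 44-58 |
Completion: T1=19  T2=58  T3=30  T4=9  T5=44
Waiting times: T1=9, T2=39, T3=18, T4=0, T5=30
Average waiting = (9+39+18+0+30) / 5 = 96/5 = 19.20

19.20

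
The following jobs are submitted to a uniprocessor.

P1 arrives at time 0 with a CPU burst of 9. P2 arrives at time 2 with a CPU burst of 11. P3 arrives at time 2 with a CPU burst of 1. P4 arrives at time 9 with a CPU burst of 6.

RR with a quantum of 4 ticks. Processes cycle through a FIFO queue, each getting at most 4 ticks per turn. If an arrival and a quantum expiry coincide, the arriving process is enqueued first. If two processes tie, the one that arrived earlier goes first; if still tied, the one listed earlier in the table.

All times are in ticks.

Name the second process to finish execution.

Schedule: | P1 0-4 | P2 4-8 | P3 8-9 | P1 9-13 | P2 13-17 | P4 17-21 | P1 21-22 | P2 22-25 | P4 25-27 |
Completion: P1=22  P2=25  P3=9  P4=27
Turnaround (C−A): P1=22  P2=23  P3=7  P4=18
Finish order: P3 → P1 → P2 → P4

P1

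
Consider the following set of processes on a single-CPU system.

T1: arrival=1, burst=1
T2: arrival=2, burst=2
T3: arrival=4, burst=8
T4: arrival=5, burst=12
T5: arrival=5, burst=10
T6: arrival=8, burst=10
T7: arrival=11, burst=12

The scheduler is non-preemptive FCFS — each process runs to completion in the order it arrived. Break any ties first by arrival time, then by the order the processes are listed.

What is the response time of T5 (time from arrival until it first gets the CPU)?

19

Gantt: | idle 0-1 | T1 1-2 | T2 2-4 | T3 4-12 | T4 12-24 | T5 24-34 | T6 34-44 | T7 44-56 |
Completion: T1=2  T2=4  T3=12  T4=24  T5=34  T6=44  T7=56
Turnaround (C−A): T1=1  T2=2  T3=8  T4=19  T5=29  T6=36  T7=45
Response(T5) = first start − arrival = 24 − 5 = 19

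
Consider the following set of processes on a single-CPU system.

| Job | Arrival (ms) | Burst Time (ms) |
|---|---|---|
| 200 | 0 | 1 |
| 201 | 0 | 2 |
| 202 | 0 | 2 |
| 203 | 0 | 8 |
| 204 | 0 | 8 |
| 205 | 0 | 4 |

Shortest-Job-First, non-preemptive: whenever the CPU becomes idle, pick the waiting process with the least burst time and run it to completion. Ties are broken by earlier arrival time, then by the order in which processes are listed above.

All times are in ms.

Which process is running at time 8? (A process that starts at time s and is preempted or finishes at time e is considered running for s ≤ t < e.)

Gantt: | 200 0-1 | 201 1-3 | 202 3-5 | 205 5-9 | 203 9-17 | 204 17-25 |
Completion: 200=1  201=3  202=5  203=17  204=25  205=9

205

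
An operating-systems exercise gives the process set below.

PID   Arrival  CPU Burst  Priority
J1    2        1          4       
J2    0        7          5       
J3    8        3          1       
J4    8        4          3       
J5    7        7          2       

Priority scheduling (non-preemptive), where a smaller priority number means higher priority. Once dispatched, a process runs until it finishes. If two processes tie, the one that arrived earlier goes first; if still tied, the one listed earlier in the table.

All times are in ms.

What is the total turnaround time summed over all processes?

56

Timeline: | J2 0-7 | J5 7-14 | J3 14-17 | J4 17-21 | J1 21-22 |
Completion: J1=22  J2=7  J3=17  J4=21  J5=14
Turnaround (C−A): J1=20  J2=7  J3=9  J4=13  J5=7
Turnaround = completion − arrival: J1=20, J2=7, J3=9, J4=13, J5=7
Total turnaround = 20 + 7 + 9 + 13 + 7 = 56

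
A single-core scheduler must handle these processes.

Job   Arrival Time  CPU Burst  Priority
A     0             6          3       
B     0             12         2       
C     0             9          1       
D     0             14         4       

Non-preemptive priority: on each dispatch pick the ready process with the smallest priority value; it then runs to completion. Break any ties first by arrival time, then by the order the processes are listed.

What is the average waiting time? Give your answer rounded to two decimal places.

Schedule: | C 0-9 | B 9-21 | A 21-27 | D 27-41 |
Completion: A=27  B=21  C=9  D=41
Waiting times: A=21, B=9, C=0, D=27
Average waiting = (21+9+0+27) / 4 = 57/4 = 14.25

14.25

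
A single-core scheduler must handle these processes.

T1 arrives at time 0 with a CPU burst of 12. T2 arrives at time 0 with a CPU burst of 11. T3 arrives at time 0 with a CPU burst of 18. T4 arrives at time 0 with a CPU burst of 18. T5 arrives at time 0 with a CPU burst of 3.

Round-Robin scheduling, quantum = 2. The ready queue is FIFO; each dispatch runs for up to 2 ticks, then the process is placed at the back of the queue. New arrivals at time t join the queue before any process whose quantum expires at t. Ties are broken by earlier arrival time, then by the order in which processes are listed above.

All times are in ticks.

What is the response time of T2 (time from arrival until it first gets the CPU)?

Timeline: | T1 0-2 | T2 2-4 | T3 4-6 | T4 6-8 | T5 8-10 | T1 10-12 | T2 12-14 | T3 14-16 | T4 16-18 | T5 18-19 | T1 19-21 | T2 21-23 | T3 23-25 | T4 25-27 | T1 27-29 | T2 29-31 | T3 31-33 | T4 33-35 | T1 35-37 | T2 37-39 | T3 39-41 | T4 41-43 | T1 43-45 | T2 45-46 | T3 46-48 | T4 48-50 | T3 50-52 | T4 52-54 | T3 54-56 | T4 56-58 | T3 58-60 | T4 60-62 |
Completion: T1=45  T2=46  T3=60  T4=62  T5=19
Response(T2) = first start − arrival = 2 − 0 = 2

2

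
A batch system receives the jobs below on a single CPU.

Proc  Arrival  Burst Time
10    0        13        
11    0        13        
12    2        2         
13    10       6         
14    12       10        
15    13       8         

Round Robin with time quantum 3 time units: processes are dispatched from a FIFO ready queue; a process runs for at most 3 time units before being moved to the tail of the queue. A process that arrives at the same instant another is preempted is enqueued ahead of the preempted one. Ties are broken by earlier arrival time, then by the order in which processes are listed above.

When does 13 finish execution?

32

Timeline: | 10 0-3 | 11 3-6 | 12 6-8 | 10 8-11 | 11 11-14 | 13 14-17 | 10 17-20 | 14 20-23 | 15 23-26 | 11 26-29 | 13 29-32 | 10 32-35 | 14 35-38 | 15 38-41 | 11 41-44 | 10 44-45 | 14 45-48 | 15 48-50 | 11 50-51 | 14 51-52 |
Completion: 10=45  11=51  12=8  13=32  14=52  15=50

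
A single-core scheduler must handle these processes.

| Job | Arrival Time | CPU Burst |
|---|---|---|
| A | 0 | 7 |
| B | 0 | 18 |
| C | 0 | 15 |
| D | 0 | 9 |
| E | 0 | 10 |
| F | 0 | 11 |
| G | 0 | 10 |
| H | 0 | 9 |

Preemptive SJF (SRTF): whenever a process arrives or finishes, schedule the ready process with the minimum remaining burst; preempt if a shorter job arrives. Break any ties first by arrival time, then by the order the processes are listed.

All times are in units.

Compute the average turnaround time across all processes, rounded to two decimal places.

Schedule: | A 0-7 | D 7-16 | H 16-25 | E 25-35 | G 35-45 | F 45-56 | C 56-71 | B 71-89 |
Completion: A=7  B=89  C=71  D=16  E=35  F=56  G=45  H=25
Turnaround times: A=7, B=89, C=71, D=16, E=35, F=56, G=45, H=25
Average turnaround = (7+89+71+16+35+56+45+25) / 8 = 344/8 = 43.00

43.00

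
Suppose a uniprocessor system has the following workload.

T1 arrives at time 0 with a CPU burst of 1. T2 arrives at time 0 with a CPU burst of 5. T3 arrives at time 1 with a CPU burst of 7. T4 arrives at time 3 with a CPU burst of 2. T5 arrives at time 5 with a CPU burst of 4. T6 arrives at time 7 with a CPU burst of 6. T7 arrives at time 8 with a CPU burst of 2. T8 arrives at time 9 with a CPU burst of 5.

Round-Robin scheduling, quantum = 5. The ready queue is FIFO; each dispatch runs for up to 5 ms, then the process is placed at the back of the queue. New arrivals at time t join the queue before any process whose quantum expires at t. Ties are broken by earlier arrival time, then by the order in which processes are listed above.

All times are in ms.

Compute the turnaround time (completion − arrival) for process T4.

Gantt: | T1 0-1 | T2 1-6 | T3 6-11 | T4 11-13 | T5 13-17 | T6 17-22 | T7 22-24 | T8 24-29 | T3 29-31 | T6 31-32 |
Completion: T1=1  T2=6  T3=31  T4=13  T5=17  T6=32  T7=24  T8=29
Turnaround(T4) = completion − arrival = 13 − 3 = 10

10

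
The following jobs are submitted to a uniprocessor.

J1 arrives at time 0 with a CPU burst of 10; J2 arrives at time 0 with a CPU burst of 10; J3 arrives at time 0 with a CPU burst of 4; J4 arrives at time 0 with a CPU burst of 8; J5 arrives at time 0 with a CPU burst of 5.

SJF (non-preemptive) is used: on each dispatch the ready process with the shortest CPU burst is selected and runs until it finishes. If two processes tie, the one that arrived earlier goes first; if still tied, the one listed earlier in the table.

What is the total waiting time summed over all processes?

57

Timeline: | J3 0-4 | J5 4-9 | J4 9-17 | J1 17-27 | J2 27-37 |
Completion: J1=27  J2=37  J3=4  J4=17  J5=9
Waiting = turnaround − burst: J1=17, J2=27, J3=0, J4=9, J5=4
Total waiting = 17 + 27 + 0 + 9 + 4 = 57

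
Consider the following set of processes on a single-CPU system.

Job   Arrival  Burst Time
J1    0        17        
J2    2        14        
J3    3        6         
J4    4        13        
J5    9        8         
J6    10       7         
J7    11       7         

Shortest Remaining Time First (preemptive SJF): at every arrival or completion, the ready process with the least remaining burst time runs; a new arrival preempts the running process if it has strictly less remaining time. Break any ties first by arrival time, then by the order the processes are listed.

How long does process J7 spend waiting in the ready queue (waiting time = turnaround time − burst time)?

Gantt: | J1 0-2 | J2 2-3 | J3 3-9 | J5 9-17 | J6 17-24 | J7 24-31 | J2 31-44 | J4 44-57 | J1 57-72 |
Completion: J1=72  J2=44  J3=9  J4=57  J5=17  J6=24  J7=31
Turnaround (C−A): J1=72  J2=42  J3=6  J4=53  J5=8  J6=14  J7=20
Waiting(J7) = turnaround − burst = 20 − 7 = 13

13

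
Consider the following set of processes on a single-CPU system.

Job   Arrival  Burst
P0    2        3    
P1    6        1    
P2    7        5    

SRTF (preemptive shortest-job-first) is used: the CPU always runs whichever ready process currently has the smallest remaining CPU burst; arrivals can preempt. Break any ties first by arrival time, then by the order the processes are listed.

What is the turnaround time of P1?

Gantt: | idle 0-2 | P0 2-5 | idle 5-6 | P1 6-7 | P2 7-12 |
Completion: P0=5  P1=7  P2=12
Turnaround(P1) = completion − arrival = 7 − 6 = 1

1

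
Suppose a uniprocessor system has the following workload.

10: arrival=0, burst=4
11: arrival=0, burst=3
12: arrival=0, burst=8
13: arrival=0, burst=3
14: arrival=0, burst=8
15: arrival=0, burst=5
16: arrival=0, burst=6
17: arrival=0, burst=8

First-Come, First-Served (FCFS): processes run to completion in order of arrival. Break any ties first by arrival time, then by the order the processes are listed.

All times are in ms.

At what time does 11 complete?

Schedule: | 10 0-4 | 11 4-7 | 12 7-15 | 13 15-18 | 14 18-26 | 15 26-31 | 16 31-37 | 17 37-45 |
Completion: 10=4  11=7  12=15  13=18  14=26  15=31  16=37  17=45

7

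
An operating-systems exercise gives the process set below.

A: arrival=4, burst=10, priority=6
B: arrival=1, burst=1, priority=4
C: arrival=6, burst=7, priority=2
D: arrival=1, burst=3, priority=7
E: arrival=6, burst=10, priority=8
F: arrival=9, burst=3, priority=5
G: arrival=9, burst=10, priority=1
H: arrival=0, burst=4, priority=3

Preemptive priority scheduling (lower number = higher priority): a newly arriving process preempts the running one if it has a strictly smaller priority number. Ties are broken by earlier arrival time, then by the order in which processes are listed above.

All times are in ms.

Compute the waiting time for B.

3

Schedule: | H 0-4 | B 4-5 | A 5-6 | C 6-9 | G 9-19 | C 19-23 | F 23-26 | A 26-35 | D 35-38 | E 38-48 |
Completion: A=35  B=5  C=23  D=38  E=48  F=26  G=19  H=4
Waiting(B) = turnaround − burst = 4 − 1 = 3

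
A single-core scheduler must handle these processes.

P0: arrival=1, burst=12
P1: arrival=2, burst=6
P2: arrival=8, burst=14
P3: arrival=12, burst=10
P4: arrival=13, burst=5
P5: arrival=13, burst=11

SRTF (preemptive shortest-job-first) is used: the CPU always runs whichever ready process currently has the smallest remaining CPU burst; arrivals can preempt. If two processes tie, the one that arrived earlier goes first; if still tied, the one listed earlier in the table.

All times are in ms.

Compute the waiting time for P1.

Schedule: | idle 0-1 | P0 1-2 | P1 2-8 | P0 8-13 | P4 13-18 | P0 18-24 | P3 24-34 | P5 34-45 | P2 45-59 |
Completion: P0=24  P1=8  P2=59  P3=34  P4=18  P5=45
Turnaround (C−A): P0=23  P1=6  P2=51  P3=22  P4=5  P5=32
Waiting(P1) = turnaround − burst = 6 − 6 = 0

0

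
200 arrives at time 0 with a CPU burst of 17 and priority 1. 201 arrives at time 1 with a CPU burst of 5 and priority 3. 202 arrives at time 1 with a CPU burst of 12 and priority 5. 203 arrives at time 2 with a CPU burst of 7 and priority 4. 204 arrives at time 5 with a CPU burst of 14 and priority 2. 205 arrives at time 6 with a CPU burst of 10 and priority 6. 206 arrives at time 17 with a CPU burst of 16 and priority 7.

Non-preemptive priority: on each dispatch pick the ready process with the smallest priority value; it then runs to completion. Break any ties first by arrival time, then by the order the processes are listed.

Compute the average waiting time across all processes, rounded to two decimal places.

30.71

Gantt: | 200 0-17 | 204 17-31 | 201 31-36 | 203 36-43 | 202 43-55 | 205 55-65 | 206 65-81 |
Completion: 200=17  201=36  202=55  203=43  204=31  205=65  206=81
Waiting times: 200=0, 201=30, 202=42, 203=34, 204=12, 205=49, 206=48
Average waiting = (0+30+42+34+12+49+48) / 7 = 215/7 = 30.71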